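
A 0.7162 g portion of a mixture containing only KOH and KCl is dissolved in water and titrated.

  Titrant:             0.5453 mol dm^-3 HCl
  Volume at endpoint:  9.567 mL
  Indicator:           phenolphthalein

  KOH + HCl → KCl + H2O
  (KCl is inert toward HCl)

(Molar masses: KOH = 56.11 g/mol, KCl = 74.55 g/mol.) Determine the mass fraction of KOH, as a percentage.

n(HCl) = 0.009567 × 0.5453 = 5.217 × 10^-3 mol
Let x = n(KOH), y = n(KCl).
Titrant: 1x = 5.217 × 10^-3;  mass: 56.11x + 74.55y = 0.7162
Solving, x = 5.217 × 10^-3 mol, y = 5.680 × 10^-3 mol
mass of KOH = 5.217 × 10^-3 × 56.11 = 0.2927 g
% KOH = 0.2927 / 0.7162 × 100 = 40.87 %

40.87 %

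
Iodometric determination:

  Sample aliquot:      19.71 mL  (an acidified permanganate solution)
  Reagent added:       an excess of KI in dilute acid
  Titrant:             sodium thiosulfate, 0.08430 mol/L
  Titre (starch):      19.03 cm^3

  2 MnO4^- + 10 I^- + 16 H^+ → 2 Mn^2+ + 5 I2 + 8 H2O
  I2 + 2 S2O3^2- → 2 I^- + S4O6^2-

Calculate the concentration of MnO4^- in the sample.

n(S2O3^2-) = 0.01903 × 0.08430 = 1.604 × 10^-3 mol
n(I2) = n(S2O3^2-)/2 = 8.021 × 10^-4 mol
From the 2:5 ratio, n(MnO4^-) in the aliquot = 2/5 × 8.021 × 10^-4 = 3.208 × 10^-4 mol
[MnO4^-] = 3.208 × 10^-4 / 0.01971 = 0.01628 mol/L

0.01628 mol/L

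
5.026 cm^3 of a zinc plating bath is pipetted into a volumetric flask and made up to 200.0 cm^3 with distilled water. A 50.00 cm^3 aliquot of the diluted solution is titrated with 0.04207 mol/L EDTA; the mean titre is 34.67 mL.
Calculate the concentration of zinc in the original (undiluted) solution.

Zn^2+ + EDTA^4- → [Zn(EDTA)]^2-
n(EDTA) = 0.03467 × 0.04207 = 1.459 × 10^-3 mol
n(Zn2+) in the aliquot = 1.459 × 10^-3 mol (1:1 ratio)
[Zn2+]_dilute = 1.459 × 10^-3 / 0.05000 = 0.02917 mol/L
Dilution factor = 200.0 / 5.026 = 39.79
[Zn2+]_stock = 0.02917 × 39.79 = 1.161 mol/L

1.161 mol/L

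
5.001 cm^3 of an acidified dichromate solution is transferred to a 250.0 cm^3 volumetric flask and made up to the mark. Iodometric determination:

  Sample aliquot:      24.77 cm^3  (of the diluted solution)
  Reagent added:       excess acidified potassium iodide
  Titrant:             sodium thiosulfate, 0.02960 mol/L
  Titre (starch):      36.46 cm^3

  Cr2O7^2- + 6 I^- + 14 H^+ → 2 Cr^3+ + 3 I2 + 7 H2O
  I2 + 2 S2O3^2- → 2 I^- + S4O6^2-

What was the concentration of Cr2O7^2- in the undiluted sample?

0.3630 mol/L

n(S2O3^2-) = 0.03646 × 0.02960 = 1.079 × 10^-3 mol
n(I2) = n(S2O3^2-)/2 = 5.396 × 10^-4 mol
From the 1:3 ratio, n(Cr2O7^2-) in the aliquot = 1/3 × 5.396 × 10^-4 = 1.799 × 10^-4 mol
[Cr2O7^2-]_dilute = 1.799 × 10^-4 / 0.02477 = 0.007262 mol/L
[Cr2O7^2-]_original = 0.007262 × 250.0/5.001 = 0.3630 mol/L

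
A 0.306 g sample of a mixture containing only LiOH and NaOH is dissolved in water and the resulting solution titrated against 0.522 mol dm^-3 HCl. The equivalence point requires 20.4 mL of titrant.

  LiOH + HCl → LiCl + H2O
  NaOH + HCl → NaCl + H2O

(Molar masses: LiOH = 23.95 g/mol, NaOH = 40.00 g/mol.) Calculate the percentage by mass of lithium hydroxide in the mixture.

58.5 %

n(HCl) = 0.0204 × 0.522 = 0.0106 mol
Let x = n(LiOH), y = n(NaOH).
Titrant: 1x + 1y = 0.0106;  mass: 23.95x + 40.00y = 0.306
Solving, x = 7.47 × 10^-3 mol, y = 3.18 × 10^-3 mol
mass of LiOH = 7.47 × 10^-3 × 23.95 = 0.179 g
% LiOH = 0.179 / 0.306 × 100 = 58.5 %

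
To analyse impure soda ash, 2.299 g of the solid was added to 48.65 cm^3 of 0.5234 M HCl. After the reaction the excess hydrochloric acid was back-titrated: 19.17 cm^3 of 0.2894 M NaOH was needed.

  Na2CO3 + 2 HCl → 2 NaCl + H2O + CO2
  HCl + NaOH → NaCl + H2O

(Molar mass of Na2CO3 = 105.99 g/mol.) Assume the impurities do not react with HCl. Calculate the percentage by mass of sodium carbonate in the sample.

45.91 %

n(HCl) added = 0.04865 × 0.5234 = 0.02546 mol
n(NaOH) used in back-titration = 0.01917 × 0.2894 = 5.548 × 10^-3 mol
n(HCl) left over = 5.548 × 10^-3 mol (1:1 ratio)
n(HCl) consumed by analyte = 0.02546 − 5.548 × 10^-3 = 0.01992 mol
From the 1:2 ratio, n(Na2CO3) = 1/2 × 0.01992 = 9.958 × 10^-3 mol
mass of Na2CO3 = 9.958 × 10^-3 × 105.99 = 1.055 g
% Na2CO3 = 1.055 / 2.299 × 100 = 45.91 %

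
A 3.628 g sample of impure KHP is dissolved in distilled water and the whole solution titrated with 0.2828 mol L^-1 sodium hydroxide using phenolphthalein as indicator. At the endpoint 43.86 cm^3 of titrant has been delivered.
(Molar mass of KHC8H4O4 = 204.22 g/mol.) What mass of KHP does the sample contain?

KHC8H4O4 + NaOH → KNaC8H4O4 + H2O
n(NaOH) = 0.04386 L × 0.2828 mol/L = 0.01240 mol
n(KHC8H4O4) = 0.01240 mol (1:1 ratio)
mass of KHC8H4O4 = 0.01240 × 204.22 g/mol = 2.533 g

2.533 g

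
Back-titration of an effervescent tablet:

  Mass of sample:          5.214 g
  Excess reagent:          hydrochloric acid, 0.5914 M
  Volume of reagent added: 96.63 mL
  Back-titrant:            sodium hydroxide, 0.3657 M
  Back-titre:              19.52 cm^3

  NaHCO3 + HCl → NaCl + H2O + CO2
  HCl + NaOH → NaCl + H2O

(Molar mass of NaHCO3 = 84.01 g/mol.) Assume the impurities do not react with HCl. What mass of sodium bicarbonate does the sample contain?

n(HCl) added = 0.09663 × 0.5914 = 0.05715 mol
n(NaOH) used in back-titration = 0.01952 × 0.3657 = 7.138 × 10^-3 mol
n(HCl) left over = 7.138 × 10^-3 mol (1:1 ratio)
n(HCl) consumed by analyte = 0.05715 − 7.138 × 10^-3 = 0.05001 mol
n(NaHCO3) = 0.05001 mol (1:1 ratio)
mass of NaHCO3 = 0.05001 × 84.01 = 4.201 g

4.201 g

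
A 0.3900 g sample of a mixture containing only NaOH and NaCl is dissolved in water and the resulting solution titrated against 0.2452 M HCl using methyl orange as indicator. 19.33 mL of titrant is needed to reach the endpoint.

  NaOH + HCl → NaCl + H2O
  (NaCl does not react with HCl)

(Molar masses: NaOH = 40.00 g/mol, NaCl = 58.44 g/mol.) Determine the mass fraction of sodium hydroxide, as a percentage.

n(HCl) = 0.01933 × 0.2452 = 4.740 × 10^-3 mol
Let x = n(NaOH), y = n(NaCl).
Titrant: 1x = 4.740 × 10^-3;  mass: 40.00x + 58.44y = 0.3900
Solving, x = 4.740 × 10^-3 mol, y = 3.429 × 10^-3 mol
mass of NaOH = 4.740 × 10^-3 × 40.00 = 0.1896 g
% NaOH = 0.1896 / 0.3900 × 100 = 48.61 %

48.61 %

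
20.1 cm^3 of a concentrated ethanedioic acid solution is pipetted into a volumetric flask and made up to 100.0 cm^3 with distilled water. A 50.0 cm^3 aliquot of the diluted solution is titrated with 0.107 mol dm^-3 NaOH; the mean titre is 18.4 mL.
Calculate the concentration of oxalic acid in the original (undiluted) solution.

0.0980 mol/L

H2C2O4 + 2 NaOH → Na2C2O4 + 2 H2O
n(NaOH) = 0.0184 × 0.107 = 1.97 × 10^-3 mol
From the 1:2 ratio, n(H2C2O4) in the aliquot = 1/2 × 1.97 × 10^-3 = 9.84 × 10^-4 mol
[H2C2O4]_dilute = 9.84 × 10^-4 / 0.0500 = 0.0197 mol/L
Dilution factor = 100.0 / 20.1 = 4.975
[H2C2O4]_stock = 0.0197 × 4.975 = 0.0980 mol/L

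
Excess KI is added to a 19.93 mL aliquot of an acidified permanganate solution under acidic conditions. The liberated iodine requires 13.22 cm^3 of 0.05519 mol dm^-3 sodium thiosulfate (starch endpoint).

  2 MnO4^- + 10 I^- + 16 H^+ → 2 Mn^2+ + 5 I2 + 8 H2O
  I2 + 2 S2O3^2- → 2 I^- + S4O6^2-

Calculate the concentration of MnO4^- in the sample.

0.007322 mol/L

n(S2O3^2-) = 0.01322 × 0.05519 = 7.296 × 10^-4 mol
n(I2) = n(S2O3^2-)/2 = 3.648 × 10^-4 mol
From the 2:5 ratio, n(MnO4^-) in the aliquot = 2/5 × 3.648 × 10^-4 = 1.459 × 10^-4 mol
[MnO4^-] = 1.459 × 10^-4 / 0.01993 = 0.007322 mol/L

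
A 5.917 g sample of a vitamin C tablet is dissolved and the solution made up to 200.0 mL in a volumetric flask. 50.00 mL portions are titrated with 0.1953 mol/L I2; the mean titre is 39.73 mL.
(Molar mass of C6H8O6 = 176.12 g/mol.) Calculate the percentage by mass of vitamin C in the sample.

C6H8O6 + I2 → C6H6O6 + 2 HI
n(I2) per titration = 0.03973 × 0.1953 = 7.759 × 10^-3 mol
n(C6H8O6) in each aliquot = 7.759 × 10^-3 mol (1:1 ratio)
n(C6H8O6) in the whole flask = 7.759 × 10^-3 × 200.0/50.00 = 0.03104 mol
mass of C6H8O6 = 0.03104 × 176.12 = 5.466 g
% C6H8O6 = 5.466 / 5.917 × 100 = 92.38 %

92.38 %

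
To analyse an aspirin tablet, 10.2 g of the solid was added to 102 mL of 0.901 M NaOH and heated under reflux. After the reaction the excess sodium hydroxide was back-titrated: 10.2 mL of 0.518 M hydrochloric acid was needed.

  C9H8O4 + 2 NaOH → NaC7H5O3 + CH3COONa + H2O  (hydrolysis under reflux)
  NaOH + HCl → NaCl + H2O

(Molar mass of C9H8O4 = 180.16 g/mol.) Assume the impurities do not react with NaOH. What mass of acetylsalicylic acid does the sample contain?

7.80 g

n(NaOH) added = 0.102 × 0.901 = 0.0919 mol
n(HCl) used in back-titration = 0.0102 × 0.518 = 5.28 × 10^-3 mol
n(NaOH) left over = 5.28 × 10^-3 mol (1:1 ratio)
n(NaOH) consumed by analyte = 0.0919 − 5.28 × 10^-3 = 0.0866 mol
From the 1:2 ratio, n(C9H8O4) = 1/2 × 0.0866 = 0.0433 mol
mass of C9H8O4 = 0.0433 × 180.16 = 7.80 g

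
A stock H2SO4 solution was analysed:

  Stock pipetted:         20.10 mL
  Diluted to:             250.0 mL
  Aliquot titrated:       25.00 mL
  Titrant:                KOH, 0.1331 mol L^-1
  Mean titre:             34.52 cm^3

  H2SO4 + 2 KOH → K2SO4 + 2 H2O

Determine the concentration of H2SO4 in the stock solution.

n(KOH) = 0.03452 × 0.1331 = 4.595 × 10^-3 mol
From the 1:2 ratio, n(H2SO4) in the aliquot = 1/2 × 4.595 × 10^-3 = 2.297 × 10^-3 mol
[H2SO4]_dilute = 2.297 × 10^-3 / 0.02500 = 0.09189 mol/L
Dilution factor = 250.0 / 20.10 = 12.44
[H2SO4]_stock = 0.09189 × 12.44 = 1.143 mol/L

1.143 mol/L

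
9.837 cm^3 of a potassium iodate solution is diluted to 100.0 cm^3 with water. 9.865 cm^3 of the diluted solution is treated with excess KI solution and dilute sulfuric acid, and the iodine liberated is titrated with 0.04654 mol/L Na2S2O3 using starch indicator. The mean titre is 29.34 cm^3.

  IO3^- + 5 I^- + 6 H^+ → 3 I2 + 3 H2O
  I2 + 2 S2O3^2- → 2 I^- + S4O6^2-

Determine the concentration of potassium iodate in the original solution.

0.2345 mol/L

n(S2O3^2-) = 0.02934 × 0.04654 = 1.365 × 10^-3 mol
n(I2) = n(S2O3^2-)/2 = 6.827 × 10^-4 mol
From the 1:3 ratio, n(IO3^-) in the aliquot = 1/3 × 6.827 × 10^-4 = 2.276 × 10^-4 mol
[IO3^-]_dilute = 2.276 × 10^-4 / 0.009865 = 0.02307 mol/L
[IO3^-]_original = 0.02307 × 100.0/9.837 = 0.2345 mol/L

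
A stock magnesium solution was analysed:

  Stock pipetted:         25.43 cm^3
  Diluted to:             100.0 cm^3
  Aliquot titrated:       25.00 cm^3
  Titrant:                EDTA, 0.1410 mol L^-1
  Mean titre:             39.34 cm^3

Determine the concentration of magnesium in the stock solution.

0.8725 mol/L

Mg^2+ + EDTA^4- → [Mg(EDTA)]^2-
n(EDTA) = 0.03934 × 0.1410 = 5.547 × 10^-3 mol
n(Mg2+) in the aliquot = 5.547 × 10^-3 mol (1:1 ratio)
[Mg2+]_dilute = 5.547 × 10^-3 / 0.02500 = 0.2219 mol/L
Dilution factor = 100.0 / 25.43 = 3.932
[Mg2+]_stock = 0.2219 × 3.932 = 0.8725 mol/L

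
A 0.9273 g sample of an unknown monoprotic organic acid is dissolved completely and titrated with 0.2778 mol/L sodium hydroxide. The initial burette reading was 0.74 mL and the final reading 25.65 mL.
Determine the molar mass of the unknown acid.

n(NaOH) = 0.02491 L × 0.2778 mol/L = 6.920 × 10^-3 mol
n(HA) = 6.920 × 10^-3 mol (1:1 ratio)
M = m / n = 0.9273 g / 6.920 × 10^-3 mol = 134.0 g/mol

134.0 g/mol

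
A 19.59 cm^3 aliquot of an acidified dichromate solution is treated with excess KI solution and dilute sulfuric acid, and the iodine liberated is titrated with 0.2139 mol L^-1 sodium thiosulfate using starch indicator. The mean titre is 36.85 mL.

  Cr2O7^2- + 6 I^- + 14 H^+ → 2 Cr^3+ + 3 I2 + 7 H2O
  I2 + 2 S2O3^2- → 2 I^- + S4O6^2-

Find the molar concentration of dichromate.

0.06706 mol/L

n(S2O3^2-) = 0.03685 × 0.2139 = 7.882 × 10^-3 mol
n(I2) = n(S2O3^2-)/2 = 3.941 × 10^-3 mol
From the 1:3 ratio, n(Cr2O7^2-) in the aliquot = 1/3 × 3.941 × 10^-3 = 1.314 × 10^-3 mol
[Cr2O7^2-] = 1.314 × 10^-3 / 0.01959 = 0.06706 mol/L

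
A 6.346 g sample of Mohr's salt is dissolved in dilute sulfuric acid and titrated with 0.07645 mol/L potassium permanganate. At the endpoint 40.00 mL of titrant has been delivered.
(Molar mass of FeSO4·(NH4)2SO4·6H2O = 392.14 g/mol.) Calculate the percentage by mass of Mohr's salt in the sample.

MnO4^- + 5 Fe^2+ + 8 H^+ → Mn^2+ + 5 Fe^3+ + 4 H2O
n(KMnO4) = 0.04000 L × 0.07645 mol/L = 3.058 × 10^-3 mol
From the 5:1 ratio, n(FeSO4·(NH4)2SO4·6H2O) = 5/1 × 3.058 × 10^-3 = 0.01529 mol
mass of FeSO4·(NH4)2SO4·6H2O = 0.01529 × 392.14 g/mol = 5.996 g
% FeSO4·(NH4)2SO4·6H2O = 5.996 / 6.346 × 100 = 94.48 %

94.48 %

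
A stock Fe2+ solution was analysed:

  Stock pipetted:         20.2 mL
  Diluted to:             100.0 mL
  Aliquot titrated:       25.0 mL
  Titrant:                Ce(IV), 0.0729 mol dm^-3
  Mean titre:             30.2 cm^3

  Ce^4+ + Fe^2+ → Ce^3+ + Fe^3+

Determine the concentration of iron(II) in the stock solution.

0.436 mol/L

n(Ce4+) = 0.0302 × 0.0729 = 2.20 × 10^-3 mol
n(Fe2+) in the aliquot = 2.20 × 10^-3 mol (1:1 ratio)
[Fe2+]_dilute = 2.20 × 10^-3 / 0.0250 = 0.0881 mol/L
Dilution factor = 100.0 / 20.2 = 4.950
[Fe2+]_stock = 0.0881 × 4.950 = 0.436 mol/L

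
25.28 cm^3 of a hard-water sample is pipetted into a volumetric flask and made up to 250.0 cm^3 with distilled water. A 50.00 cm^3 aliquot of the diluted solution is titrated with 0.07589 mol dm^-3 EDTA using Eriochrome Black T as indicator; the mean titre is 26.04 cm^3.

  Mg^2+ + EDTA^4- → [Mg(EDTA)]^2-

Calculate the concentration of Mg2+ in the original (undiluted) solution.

n(EDTA) = 0.02604 × 0.07589 = 1.976 × 10^-3 mol
n(Mg2+) in the aliquot = 1.976 × 10^-3 mol (1:1 ratio)
[Mg2+]_dilute = 1.976 × 10^-3 / 0.05000 = 0.03952 mol/L
Dilution factor = 250.0 / 25.28 = 9.889
[Mg2+]_stock = 0.03952 × 9.889 = 0.3909 mol/L

0.3909 mol/L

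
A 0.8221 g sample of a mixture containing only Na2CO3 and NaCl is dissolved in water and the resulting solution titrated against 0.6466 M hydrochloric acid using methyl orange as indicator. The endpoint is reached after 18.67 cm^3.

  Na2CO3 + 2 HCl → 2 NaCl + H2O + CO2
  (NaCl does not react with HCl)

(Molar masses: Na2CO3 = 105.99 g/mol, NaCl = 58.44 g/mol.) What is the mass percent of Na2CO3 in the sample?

77.82 %

n(HCl) = 0.01867 × 0.6466 = 0.01207 mol
Let x = n(Na2CO3), y = n(NaCl).
Titrant: 2x = 0.01207;  mass: 105.99x + 58.44y = 0.8221
Solving, x = 6.036 × 10^-3 mol, y = 3.120 × 10^-3 mol
mass of Na2CO3 = 6.036 × 10^-3 × 105.99 = 0.6398 g
% Na2CO3 = 0.6398 / 0.8221 × 100 = 77.82 %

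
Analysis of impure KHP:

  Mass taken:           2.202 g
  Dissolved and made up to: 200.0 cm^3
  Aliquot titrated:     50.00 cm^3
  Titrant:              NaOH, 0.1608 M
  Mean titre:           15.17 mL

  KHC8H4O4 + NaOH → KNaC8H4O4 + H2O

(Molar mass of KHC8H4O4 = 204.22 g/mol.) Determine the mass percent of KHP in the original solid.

90.49 %

n(NaOH) per titration = 0.01517 × 0.1608 = 2.439 × 10^-3 mol
n(KHC8H4O4) in each aliquot = 2.439 × 10^-3 mol (1:1 ratio)
n(KHC8H4O4) in the whole flask = 2.439 × 10^-3 × 200.0/50.00 = 9.757 × 10^-3 mol
mass of KHC8H4O4 = 9.757 × 10^-3 × 204.22 = 1.993 g
% KHC8H4O4 = 1.993 / 2.202 × 100 = 90.49 %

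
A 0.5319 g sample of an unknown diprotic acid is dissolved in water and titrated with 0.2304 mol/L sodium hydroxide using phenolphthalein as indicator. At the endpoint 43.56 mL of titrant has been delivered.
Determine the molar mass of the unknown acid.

n(NaOH) = 0.04356 L × 0.2304 mol/L = 0.01004 mol
From the 1:2 ratio, n(H2A) = 1/2 × 0.01004 = 5.018 × 10^-3 mol
M = m / n = 0.5319 g / 5.018 × 10^-3 mol = 106.0 g/mol

106.0 g/mol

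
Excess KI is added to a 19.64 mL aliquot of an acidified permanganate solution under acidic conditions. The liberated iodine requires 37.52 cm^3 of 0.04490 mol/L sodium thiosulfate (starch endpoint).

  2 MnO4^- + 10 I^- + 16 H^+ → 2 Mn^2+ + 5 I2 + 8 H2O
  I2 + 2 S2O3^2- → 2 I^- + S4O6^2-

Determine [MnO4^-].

n(S2O3^2-) = 0.03752 × 0.04490 = 1.685 × 10^-3 mol
n(I2) = n(S2O3^2-)/2 = 8.423 × 10^-4 mol
From the 2:5 ratio, n(MnO4^-) in the aliquot = 2/5 × 8.423 × 10^-4 = 3.369 × 10^-4 mol
[MnO4^-] = 3.369 × 10^-4 / 0.01964 = 0.01716 mol/L

0.01716 mol/L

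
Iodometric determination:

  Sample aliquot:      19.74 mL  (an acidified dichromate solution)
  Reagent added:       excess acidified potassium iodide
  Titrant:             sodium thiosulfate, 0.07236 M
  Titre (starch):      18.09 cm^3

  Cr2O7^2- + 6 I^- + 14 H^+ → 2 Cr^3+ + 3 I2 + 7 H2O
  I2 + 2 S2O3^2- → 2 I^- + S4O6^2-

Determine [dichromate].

n(S2O3^2-) = 0.01809 × 0.07236 = 1.309 × 10^-3 mol
n(I2) = n(S2O3^2-)/2 = 6.545 × 10^-4 mol
From the 1:3 ratio, n(Cr2O7^2-) in the aliquot = 1/3 × 6.545 × 10^-4 = 2.182 × 10^-4 mol
[Cr2O7^2-] = 2.182 × 10^-4 / 0.01974 = 0.01105 mol/L

0.01105 M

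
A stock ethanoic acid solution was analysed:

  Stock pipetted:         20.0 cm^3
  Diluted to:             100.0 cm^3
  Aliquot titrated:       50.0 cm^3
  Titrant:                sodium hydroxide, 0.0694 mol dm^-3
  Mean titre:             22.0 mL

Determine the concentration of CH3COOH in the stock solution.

CH3COOH + NaOH → CH3COONa + H2O
n(NaOH) = 0.0220 × 0.0694 = 1.53 × 10^-3 mol
n(CH3COOH) in the aliquot = 1.53 × 10^-3 mol (1:1 ratio)
[CH3COOH]_dilute = 1.53 × 10^-3 / 0.0500 = 0.0305 mol/L
Dilution factor = 100.0 / 20.0 = 5.000
[CH3COOH]_stock = 0.0305 × 5.000 = 0.153 mol/L

0.153 mol/L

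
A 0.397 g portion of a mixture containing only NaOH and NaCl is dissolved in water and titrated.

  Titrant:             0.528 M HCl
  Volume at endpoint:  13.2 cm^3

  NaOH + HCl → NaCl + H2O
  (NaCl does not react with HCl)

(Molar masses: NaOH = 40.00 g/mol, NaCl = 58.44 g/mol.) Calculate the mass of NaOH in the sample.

n(HCl) = 0.0132 × 0.528 = 6.97 × 10^-3 mol
Let x = n(NaOH), y = n(NaCl).
Titrant: 1x = 6.97 × 10^-3;  mass: 40.00x + 58.44y = 0.397
Solving, x = 6.97 × 10^-3 mol, y = 2.02 × 10^-3 mol
mass of NaOH = 6.97 × 10^-3 × 40.00 = 0.279 g

0.279 g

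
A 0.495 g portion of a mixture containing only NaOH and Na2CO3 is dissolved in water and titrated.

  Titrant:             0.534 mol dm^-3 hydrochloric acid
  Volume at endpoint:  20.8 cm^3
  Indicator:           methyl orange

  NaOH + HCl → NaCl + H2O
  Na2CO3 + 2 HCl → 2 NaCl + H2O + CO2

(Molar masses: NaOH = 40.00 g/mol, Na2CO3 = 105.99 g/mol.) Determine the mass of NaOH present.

n(HCl) = 0.0208 × 0.534 = 0.0111 mol
Let x = n(NaOH), y = n(Na2CO3).
Titrant: 1x + 2y = 0.0111;  mass: 40.00x + 105.99y = 0.495
Solving, x = 7.20 × 10^-3 mol, y = 1.95 × 10^-3 mol
mass of NaOH = 7.20 × 10^-3 × 40.00 = 0.288 g

0.288 g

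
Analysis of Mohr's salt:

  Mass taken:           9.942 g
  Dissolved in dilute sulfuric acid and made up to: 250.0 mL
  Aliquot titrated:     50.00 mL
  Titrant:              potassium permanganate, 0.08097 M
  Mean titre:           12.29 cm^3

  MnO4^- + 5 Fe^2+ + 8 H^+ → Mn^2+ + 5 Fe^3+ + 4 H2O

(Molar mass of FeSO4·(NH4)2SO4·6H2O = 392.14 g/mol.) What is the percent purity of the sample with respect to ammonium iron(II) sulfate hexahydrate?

98.13 %

n(KMnO4) per titration = 0.01229 × 0.08097 = 9.951 × 10^-4 mol
From the 5:1 ratio, n(FeSO4·(NH4)2SO4·6H2O) in each aliquot = 5/1 × 9.951 × 10^-4 = 4.976 × 10^-3 mol
n(FeSO4·(NH4)2SO4·6H2O) in the whole flask = 4.976 × 10^-3 × 250.0/50.00 = 0.02488 mol
mass of FeSO4·(NH4)2SO4·6H2O = 0.02488 × 392.14 = 9.756 g
% FeSO4·(NH4)2SO4·6H2O = 9.756 / 9.942 × 100 = 98.13 %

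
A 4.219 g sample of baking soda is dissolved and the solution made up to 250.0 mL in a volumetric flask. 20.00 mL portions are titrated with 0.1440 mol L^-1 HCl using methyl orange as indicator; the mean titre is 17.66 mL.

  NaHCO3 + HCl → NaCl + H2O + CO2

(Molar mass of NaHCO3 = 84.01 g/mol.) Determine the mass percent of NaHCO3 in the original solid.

63.30 %

n(HCl) per titration = 0.01766 × 0.1440 = 2.543 × 10^-3 mol
n(NaHCO3) in each aliquot = 2.543 × 10^-3 mol (1:1 ratio)
n(NaHCO3) in the whole flask = 2.543 × 10^-3 × 250.0/20.00 = 0.03179 mol
mass of NaHCO3 = 0.03179 × 84.01 = 2.671 g
% NaHCO3 = 2.671 / 4.219 × 100 = 63.30 %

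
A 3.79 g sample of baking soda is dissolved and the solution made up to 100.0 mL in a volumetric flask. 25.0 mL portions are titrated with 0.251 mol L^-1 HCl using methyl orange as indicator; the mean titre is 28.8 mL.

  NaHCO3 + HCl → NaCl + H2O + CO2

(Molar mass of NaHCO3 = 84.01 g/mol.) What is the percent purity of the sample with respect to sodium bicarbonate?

64.1 %

n(HCl) per titration = 0.0288 × 0.251 = 7.23 × 10^-3 mol
n(NaHCO3) in each aliquot = 7.23 × 10^-3 mol (1:1 ratio)
n(NaHCO3) in the whole flask = 7.23 × 10^-3 × 100.0/25.0 = 0.0289 mol
mass of NaHCO3 = 0.0289 × 84.01 = 2.43 g
% NaHCO3 = 2.43 / 3.79 × 100 = 64.1 %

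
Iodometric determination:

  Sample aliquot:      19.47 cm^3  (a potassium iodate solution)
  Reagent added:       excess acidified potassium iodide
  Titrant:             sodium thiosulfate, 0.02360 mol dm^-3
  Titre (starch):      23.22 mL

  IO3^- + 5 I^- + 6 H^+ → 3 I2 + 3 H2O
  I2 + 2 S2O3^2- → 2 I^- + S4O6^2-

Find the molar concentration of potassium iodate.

0.004691 mol/L

n(S2O3^2-) = 0.02322 × 0.02360 = 5.480 × 10^-4 mol
n(I2) = n(S2O3^2-)/2 = 2.740 × 10^-4 mol
From the 1:3 ratio, n(IO3^-) in the aliquot = 1/3 × 2.740 × 10^-4 = 9.133 × 10^-5 mol
[IO3^-] = 9.133 × 10^-5 / 0.01947 = 0.004691 mol/L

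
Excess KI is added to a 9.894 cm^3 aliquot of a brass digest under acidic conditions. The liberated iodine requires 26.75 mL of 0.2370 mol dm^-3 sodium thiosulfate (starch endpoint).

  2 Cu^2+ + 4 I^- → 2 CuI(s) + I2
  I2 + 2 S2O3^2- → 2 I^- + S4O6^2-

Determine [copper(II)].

n(S2O3^2-) = 0.02675 × 0.2370 = 6.340 × 10^-3 mol
n(I2) = n(S2O3^2-)/2 = 3.170 × 10^-3 mol
From the 2:1 ratio, n(Cu2+) in the aliquot = 2/1 × 3.170 × 10^-3 = 6.340 × 10^-3 mol
[Cu2+] = 6.340 × 10^-3 / 0.009894 = 0.6408 mol/L

0.6408 mol/L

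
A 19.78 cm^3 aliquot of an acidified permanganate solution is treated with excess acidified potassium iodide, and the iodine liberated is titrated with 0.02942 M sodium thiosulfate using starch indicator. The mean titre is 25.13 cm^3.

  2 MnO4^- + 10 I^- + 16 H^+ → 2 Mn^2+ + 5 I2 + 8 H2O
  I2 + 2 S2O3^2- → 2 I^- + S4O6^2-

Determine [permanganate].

n(S2O3^2-) = 0.02513 × 0.02942 = 7.393 × 10^-4 mol
n(I2) = n(S2O3^2-)/2 = 3.697 × 10^-4 mol
From the 2:5 ratio, n(MnO4^-) in the aliquot = 2/5 × 3.697 × 10^-4 = 1.479 × 10^-4 mol
[MnO4^-] = 1.479 × 10^-4 / 0.01978 = 0.007475 mol/L

0.007475 M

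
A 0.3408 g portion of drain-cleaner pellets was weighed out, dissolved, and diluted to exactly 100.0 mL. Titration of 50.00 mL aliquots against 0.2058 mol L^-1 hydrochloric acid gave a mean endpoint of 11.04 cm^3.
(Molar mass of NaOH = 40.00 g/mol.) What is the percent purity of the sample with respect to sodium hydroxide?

NaOH + HCl → NaCl + H2O
n(HCl) per titration = 0.01104 × 0.2058 = 2.272 × 10^-3 mol
n(NaOH) in each aliquot = 2.272 × 10^-3 mol (1:1 ratio)
n(NaOH) in the whole flask = 2.272 × 10^-3 × 100.0/50.00 = 4.544 × 10^-3 mol
mass of NaOH = 4.544 × 10^-3 × 40.00 = 0.1818 g
% NaOH = 0.1818 / 0.3408 × 100 = 53.33 %

53.33 %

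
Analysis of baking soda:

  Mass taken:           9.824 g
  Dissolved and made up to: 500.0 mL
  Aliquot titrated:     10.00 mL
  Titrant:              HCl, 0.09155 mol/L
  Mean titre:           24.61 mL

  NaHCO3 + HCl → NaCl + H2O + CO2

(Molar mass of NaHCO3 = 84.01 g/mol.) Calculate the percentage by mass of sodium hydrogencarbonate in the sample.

n(HCl) per titration = 0.02461 × 0.09155 = 2.253 × 10^-3 mol
n(NaHCO3) in each aliquot = 2.253 × 10^-3 mol (1:1 ratio)
n(NaHCO3) in the whole flask = 2.253 × 10^-3 × 500.0/10.00 = 0.1127 mol
mass of NaHCO3 = 0.1127 × 84.01 = 9.464 g
% NaHCO3 = 9.464 / 9.824 × 100 = 96.33 %

96.33 %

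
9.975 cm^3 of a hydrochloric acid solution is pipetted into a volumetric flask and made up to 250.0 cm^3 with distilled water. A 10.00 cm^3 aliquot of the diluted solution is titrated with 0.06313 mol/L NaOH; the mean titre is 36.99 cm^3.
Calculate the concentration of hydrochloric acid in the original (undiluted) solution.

5.853 mol/L

HCl + NaOH → NaCl + H2O
n(NaOH) = 0.03699 × 0.06313 = 2.335 × 10^-3 mol
n(HCl) in the aliquot = 2.335 × 10^-3 mol (1:1 ratio)
[HCl]_dilute = 2.335 × 10^-3 / 0.01000 = 0.2335 mol/L
Dilution factor = 250.0 / 9.975 = 25.06
[HCl]_stock = 0.2335 × 25.06 = 5.853 mol/L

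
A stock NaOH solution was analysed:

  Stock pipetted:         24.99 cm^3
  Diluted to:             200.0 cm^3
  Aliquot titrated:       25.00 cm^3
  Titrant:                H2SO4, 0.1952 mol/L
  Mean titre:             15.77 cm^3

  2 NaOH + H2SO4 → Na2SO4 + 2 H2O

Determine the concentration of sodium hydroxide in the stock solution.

n(H2SO4) = 0.01577 × 0.1952 = 3.078 × 10^-3 mol
From the 2:1 ratio, n(NaOH) in the aliquot = 2/1 × 3.078 × 10^-3 = 6.157 × 10^-3 mol
[NaOH]_dilute = 6.157 × 10^-3 / 0.02500 = 0.2463 mol/L
Dilution factor = 200.0 / 24.99 = 8.003
[NaOH]_stock = 0.2463 × 8.003 = 1.971 mol/L

1.971 mol/L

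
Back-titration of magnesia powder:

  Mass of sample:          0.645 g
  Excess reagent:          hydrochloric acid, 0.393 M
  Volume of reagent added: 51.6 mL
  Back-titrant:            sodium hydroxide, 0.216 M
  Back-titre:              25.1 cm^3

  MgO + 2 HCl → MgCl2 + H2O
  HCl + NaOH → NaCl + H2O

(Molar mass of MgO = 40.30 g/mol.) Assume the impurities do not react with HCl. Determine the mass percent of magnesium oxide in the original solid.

n(HCl) added = 0.0516 × 0.393 = 0.0203 mol
n(NaOH) used in back-titration = 0.0251 × 0.216 = 5.42 × 10^-3 mol
n(HCl) left over = 5.42 × 10^-3 mol (1:1 ratio)
n(HCl) consumed by analyte = 0.0203 − 5.42 × 10^-3 = 0.0149 mol
From the 1:2 ratio, n(MgO) = 1/2 × 0.0149 = 7.43 × 10^-3 mol
mass of MgO = 7.43 × 10^-3 × 40.30 = 0.299 g
% MgO = 0.299 / 0.645 × 100 = 46.4 %

46.4 %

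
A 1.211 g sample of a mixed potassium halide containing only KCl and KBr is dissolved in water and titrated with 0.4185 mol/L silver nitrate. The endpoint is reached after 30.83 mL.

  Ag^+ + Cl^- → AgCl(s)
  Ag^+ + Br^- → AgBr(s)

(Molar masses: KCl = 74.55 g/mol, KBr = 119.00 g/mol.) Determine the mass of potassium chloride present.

0.5440 g

n(AgNO3) = 0.03083 × 0.4185 = 0.01290 mol
Let x = n(KCl), y = n(KBr).
Titrant: 1x + 1y = 0.01290;  mass: 74.55x + 119.00y = 1.211
Solving, x = 7.298 × 10^-3 mol, y = 5.605 × 10^-3 mol
mass of KCl = 7.298 × 10^-3 × 74.55 = 0.5440 g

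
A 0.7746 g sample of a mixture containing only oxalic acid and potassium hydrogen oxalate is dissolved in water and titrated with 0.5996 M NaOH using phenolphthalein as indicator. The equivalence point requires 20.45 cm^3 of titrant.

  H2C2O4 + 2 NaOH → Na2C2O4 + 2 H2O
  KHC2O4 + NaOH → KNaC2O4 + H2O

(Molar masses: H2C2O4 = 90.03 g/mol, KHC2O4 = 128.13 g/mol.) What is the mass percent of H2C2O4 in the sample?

55.69 %

n(NaOH) = 0.02045 × 0.5996 = 0.01226 mol
Let x = n(H2C2O4), y = n(KHC2O4).
Titrant: 2x + 1y = 0.01226;  mass: 90.03x + 128.13y = 0.7746
Solving, x = 4.792 × 10^-3 mol, y = 2.679 × 10^-3 mol
mass of H2C2O4 = 4.792 × 10^-3 × 90.03 = 0.4314 g
% H2C2O4 = 0.4314 / 0.7746 × 100 = 55.69 %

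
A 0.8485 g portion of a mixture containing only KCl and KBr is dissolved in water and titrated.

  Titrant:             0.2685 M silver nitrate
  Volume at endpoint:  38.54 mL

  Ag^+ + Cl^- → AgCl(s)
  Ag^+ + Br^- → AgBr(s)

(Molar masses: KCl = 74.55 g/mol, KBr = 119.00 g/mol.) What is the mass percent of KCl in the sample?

n(AgNO3) = 0.03854 × 0.2685 = 0.01035 mol
Let x = n(KCl), y = n(KBr).
Titrant: 1x + 1y = 0.01035;  mass: 74.55x + 119.00y = 0.8485
Solving, x = 8.614 × 10^-3 mol, y = 1.734 × 10^-3 mol
mass of KCl = 8.614 × 10^-3 × 74.55 = 0.6422 g
% KCl = 0.6422 / 0.8485 × 100 = 75.69 %

75.69 %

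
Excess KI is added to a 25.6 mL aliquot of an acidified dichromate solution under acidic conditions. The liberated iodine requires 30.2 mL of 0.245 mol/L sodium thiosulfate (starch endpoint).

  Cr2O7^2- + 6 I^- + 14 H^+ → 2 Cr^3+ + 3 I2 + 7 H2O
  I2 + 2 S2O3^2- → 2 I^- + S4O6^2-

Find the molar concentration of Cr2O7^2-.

n(S2O3^2-) = 0.0302 × 0.245 = 7.40 × 10^-3 mol
n(I2) = n(S2O3^2-)/2 = 3.70 × 10^-3 mol
From the 1:3 ratio, n(Cr2O7^2-) in the aliquot = 1/3 × 3.70 × 10^-3 = 1.23 × 10^-3 mol
[Cr2O7^2-] = 1.23 × 10^-3 / 0.0256 = 0.0482 mol/L

0.0482 mol/L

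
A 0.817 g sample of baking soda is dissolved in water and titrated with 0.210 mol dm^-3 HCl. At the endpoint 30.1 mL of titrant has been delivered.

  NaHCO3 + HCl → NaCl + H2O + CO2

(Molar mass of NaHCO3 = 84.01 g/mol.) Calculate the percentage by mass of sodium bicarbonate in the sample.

65.0 %

n(HCl) = 0.0301 L × 0.210 mol/L = 6.32 × 10^-3 mol
n(NaHCO3) = 6.32 × 10^-3 mol (1:1 ratio)
mass of NaHCO3 = 6.32 × 10^-3 × 84.01 g/mol = 0.531 g
% NaHCO3 = 0.531 / 0.817 × 100 = 65.0 %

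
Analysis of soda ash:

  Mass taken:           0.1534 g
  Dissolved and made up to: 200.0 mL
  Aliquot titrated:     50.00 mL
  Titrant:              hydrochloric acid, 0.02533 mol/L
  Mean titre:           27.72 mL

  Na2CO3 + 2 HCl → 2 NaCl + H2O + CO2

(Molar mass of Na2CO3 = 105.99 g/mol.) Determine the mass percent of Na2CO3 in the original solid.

n(HCl) per titration = 0.02772 × 0.02533 = 7.021 × 10^-4 mol
From the 1:2 ratio, n(Na2CO3) in each aliquot = 1/2 × 7.021 × 10^-4 = 3.511 × 10^-4 mol
n(Na2CO3) in the whole flask = 3.511 × 10^-4 × 200.0/50.00 = 1.404 × 10^-3 mol
mass of Na2CO3 = 1.404 × 10^-3 × 105.99 = 0.1488 g
% Na2CO3 = 0.1488 / 0.1534 × 100 = 97.03 %

97.03 %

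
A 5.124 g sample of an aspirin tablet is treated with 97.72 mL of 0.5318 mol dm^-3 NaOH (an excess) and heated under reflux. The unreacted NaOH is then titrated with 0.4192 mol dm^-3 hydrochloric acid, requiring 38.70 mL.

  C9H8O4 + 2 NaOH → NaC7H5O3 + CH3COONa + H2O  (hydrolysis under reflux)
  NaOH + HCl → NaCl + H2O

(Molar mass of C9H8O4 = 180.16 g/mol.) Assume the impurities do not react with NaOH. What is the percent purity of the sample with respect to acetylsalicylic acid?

62.84 %

n(NaOH) added = 0.09772 × 0.5318 = 0.05197 mol
n(HCl) used in back-titration = 0.03870 × 0.4192 = 0.01622 mol
n(NaOH) left over = 0.01622 mol (1:1 ratio)
n(NaOH) consumed by analyte = 0.05197 − 0.01622 = 0.03574 mol
From the 1:2 ratio, n(C9H8O4) = 1/2 × 0.03574 = 0.01787 mol
mass of C9H8O4 = 0.01787 × 180.16 = 3.220 g
% C9H8O4 = 3.220 / 5.124 × 100 = 62.84 %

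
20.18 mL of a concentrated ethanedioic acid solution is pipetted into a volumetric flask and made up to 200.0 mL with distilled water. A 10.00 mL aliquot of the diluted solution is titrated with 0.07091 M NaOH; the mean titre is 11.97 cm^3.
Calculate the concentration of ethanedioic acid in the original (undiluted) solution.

0.4206 M

H2C2O4 + 2 NaOH → Na2C2O4 + 2 H2O
n(NaOH) = 0.01197 × 0.07091 = 8.488 × 10^-4 mol
From the 1:2 ratio, n(H2C2O4) in the aliquot = 1/2 × 8.488 × 10^-4 = 4.244 × 10^-4 mol
[H2C2O4]_dilute = 4.244 × 10^-4 / 0.01000 = 0.04244 mol/L
Dilution factor = 200.0 / 20.18 = 9.911
[H2C2O4]_stock = 0.04244 × 9.911 = 0.4206 mol/L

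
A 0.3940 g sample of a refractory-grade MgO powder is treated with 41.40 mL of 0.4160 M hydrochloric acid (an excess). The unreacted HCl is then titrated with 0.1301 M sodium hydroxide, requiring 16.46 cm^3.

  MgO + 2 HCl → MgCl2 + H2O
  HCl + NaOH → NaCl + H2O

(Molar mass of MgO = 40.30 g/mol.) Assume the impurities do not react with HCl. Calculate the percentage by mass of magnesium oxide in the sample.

77.13 %

n(HCl) added = 0.04140 × 0.4160 = 0.01722 mol
n(NaOH) used in back-titration = 0.01646 × 0.1301 = 2.141 × 10^-3 mol
n(HCl) left over = 2.141 × 10^-3 mol (1:1 ratio)
n(HCl) consumed by analyte = 0.01722 − 2.141 × 10^-3 = 0.01508 mol
From the 1:2 ratio, n(MgO) = 1/2 × 0.01508 = 7.540 × 10^-3 mol
mass of MgO = 7.540 × 10^-3 × 40.30 = 0.3039 g
% MgO = 0.3039 / 0.3940 × 100 = 77.13 %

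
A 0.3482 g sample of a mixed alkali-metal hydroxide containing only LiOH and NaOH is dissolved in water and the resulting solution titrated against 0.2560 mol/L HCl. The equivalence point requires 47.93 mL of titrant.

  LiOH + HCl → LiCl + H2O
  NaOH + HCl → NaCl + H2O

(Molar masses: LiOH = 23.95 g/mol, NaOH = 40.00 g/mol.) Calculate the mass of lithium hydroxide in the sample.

0.2128 g

n(HCl) = 0.04793 × 0.2560 = 0.01227 mol
Let x = n(LiOH), y = n(NaOH).
Titrant: 1x + 1y = 0.01227;  mass: 23.95x + 40.00y = 0.3482
Solving, x = 8.885 × 10^-3 mol, y = 3.385 × 10^-3 mol
mass of LiOH = 8.885 × 10^-3 × 23.95 = 0.2128 g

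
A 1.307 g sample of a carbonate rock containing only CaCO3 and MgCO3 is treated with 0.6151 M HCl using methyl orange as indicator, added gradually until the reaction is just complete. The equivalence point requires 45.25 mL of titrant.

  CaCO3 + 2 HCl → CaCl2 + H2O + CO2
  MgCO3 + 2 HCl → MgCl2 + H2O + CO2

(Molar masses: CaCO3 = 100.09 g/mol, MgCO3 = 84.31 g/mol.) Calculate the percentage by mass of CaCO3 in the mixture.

64.88 %

n(HCl) = 0.04525 × 0.6151 = 0.02783 mol
Let x = n(CaCO3), y = n(MgCO3).
Titrant: 2x + 2y = 0.02783;  mass: 100.09x + 84.31y = 1.307
Solving, x = 8.472 × 10^-3 mol, y = 5.445 × 10^-3 mol
mass of CaCO3 = 8.472 × 10^-3 × 100.09 = 0.8480 g
% CaCO3 = 0.8480 / 1.307 × 100 = 64.88 %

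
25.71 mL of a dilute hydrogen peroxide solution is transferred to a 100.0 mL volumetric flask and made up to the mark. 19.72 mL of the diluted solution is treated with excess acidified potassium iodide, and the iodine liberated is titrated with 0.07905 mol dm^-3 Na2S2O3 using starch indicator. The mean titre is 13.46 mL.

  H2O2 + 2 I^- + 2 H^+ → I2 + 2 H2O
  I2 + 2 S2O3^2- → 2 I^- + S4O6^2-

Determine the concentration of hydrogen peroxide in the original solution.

0.1049 mol/L

n(S2O3^2-) = 0.01346 × 0.07905 = 1.064 × 10^-3 mol
n(I2) = n(S2O3^2-)/2 = 5.320 × 10^-4 mol
n(H2O2) in the aliquot = 5.320 × 10^-4 mol (1:1 ratio)
[H2O2]_dilute = 5.320 × 10^-4 / 0.01972 = 0.02698 mol/L
[H2O2]_original = 0.02698 × 100.0/25.71 = 0.1049 mol/L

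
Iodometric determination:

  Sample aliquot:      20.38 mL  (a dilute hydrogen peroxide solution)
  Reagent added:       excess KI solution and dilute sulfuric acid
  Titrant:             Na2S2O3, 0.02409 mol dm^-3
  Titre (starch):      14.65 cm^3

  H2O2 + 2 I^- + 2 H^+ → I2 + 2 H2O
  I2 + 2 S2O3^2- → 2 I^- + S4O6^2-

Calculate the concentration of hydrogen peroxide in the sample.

n(S2O3^2-) = 0.01465 × 0.02409 = 3.529 × 10^-4 mol
n(I2) = n(S2O3^2-)/2 = 1.765 × 10^-4 mol
n(H2O2) in the aliquot = 1.765 × 10^-4 mol (1:1 ratio)
[H2O2] = 1.765 × 10^-4 / 0.02038 = 0.008658 mol/L

0.008658 mol/L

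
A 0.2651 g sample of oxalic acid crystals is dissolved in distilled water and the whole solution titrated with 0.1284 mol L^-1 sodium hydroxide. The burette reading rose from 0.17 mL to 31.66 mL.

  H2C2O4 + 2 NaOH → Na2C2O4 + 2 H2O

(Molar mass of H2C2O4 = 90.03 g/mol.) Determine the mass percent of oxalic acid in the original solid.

68.66 %

n(NaOH) = 0.03149 L × 0.1284 mol/L = 4.043 × 10^-3 mol
From the 1:2 ratio, n(H2C2O4) = 1/2 × 4.043 × 10^-3 = 2.022 × 10^-3 mol
mass of H2C2O4 = 2.022 × 10^-3 × 90.03 g/mol = 0.1820 g
% H2C2O4 = 0.1820 / 0.2651 × 100 = 68.66 %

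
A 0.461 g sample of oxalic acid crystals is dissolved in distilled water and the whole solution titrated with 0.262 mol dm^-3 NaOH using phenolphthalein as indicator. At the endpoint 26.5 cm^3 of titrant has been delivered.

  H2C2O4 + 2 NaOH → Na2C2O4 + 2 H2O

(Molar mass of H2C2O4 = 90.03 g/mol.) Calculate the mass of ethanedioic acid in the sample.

0.313 g

n(NaOH) = 0.0265 L × 0.262 mol/L = 6.94 × 10^-3 mol
From the 1:2 ratio, n(H2C2O4) = 1/2 × 6.94 × 10^-3 = 3.47 × 10^-3 mol
mass of H2C2O4 = 3.47 × 10^-3 × 90.03 g/mol = 0.313 g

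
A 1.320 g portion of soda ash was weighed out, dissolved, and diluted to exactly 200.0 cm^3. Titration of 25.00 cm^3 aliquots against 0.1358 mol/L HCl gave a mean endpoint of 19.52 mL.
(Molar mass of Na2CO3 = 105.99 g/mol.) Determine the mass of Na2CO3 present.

1.124 g

Na2CO3 + 2 HCl → 2 NaCl + H2O + CO2
n(HCl) per titration = 0.01952 × 0.1358 = 2.651 × 10^-3 mol
From the 1:2 ratio, n(Na2CO3) in each aliquot = 1/2 × 2.651 × 10^-3 = 1.325 × 10^-3 mol
n(Na2CO3) in the whole flask = 1.325 × 10^-3 × 200.0/25.00 = 0.01060 mol
mass of Na2CO3 = 0.01060 × 105.99 = 1.124 g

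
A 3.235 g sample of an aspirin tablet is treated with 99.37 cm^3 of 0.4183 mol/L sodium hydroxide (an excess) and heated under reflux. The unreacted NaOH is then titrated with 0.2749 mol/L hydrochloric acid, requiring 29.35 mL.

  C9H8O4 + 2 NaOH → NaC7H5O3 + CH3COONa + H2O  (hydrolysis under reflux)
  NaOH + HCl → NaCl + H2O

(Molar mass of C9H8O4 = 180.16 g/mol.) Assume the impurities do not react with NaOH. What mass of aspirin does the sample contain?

n(NaOH) added = 0.09937 × 0.4183 = 0.04157 mol
n(HCl) used in back-titration = 0.02935 × 0.2749 = 8.068 × 10^-3 mol
n(NaOH) left over = 8.068 × 10^-3 mol (1:1 ratio)
n(NaOH) consumed by analyte = 0.04157 − 8.068 × 10^-3 = 0.03350 mol
From the 1:2 ratio, n(C9H8O4) = 1/2 × 0.03350 = 0.01675 mol
mass of C9H8O4 = 0.01675 × 180.16 = 3.018 g

3.018 g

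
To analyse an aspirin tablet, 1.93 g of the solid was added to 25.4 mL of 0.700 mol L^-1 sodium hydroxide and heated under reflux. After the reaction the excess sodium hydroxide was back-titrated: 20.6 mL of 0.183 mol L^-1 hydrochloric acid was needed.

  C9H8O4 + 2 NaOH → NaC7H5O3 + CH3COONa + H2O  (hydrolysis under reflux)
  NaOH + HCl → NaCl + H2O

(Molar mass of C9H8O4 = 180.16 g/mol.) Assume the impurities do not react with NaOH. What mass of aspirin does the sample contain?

1.26 g

n(NaOH) added = 0.0254 × 0.700 = 0.0178 mol
n(HCl) used in back-titration = 0.0206 × 0.183 = 3.77 × 10^-3 mol
n(NaOH) left over = 3.77 × 10^-3 mol (1:1 ratio)
n(NaOH) consumed by analyte = 0.0178 − 3.77 × 10^-3 = 0.0140 mol
From the 1:2 ratio, n(C9H8O4) = 1/2 × 0.0140 = 7.01 × 10^-3 mol
mass of C9H8O4 = 7.01 × 10^-3 × 180.16 = 1.26 g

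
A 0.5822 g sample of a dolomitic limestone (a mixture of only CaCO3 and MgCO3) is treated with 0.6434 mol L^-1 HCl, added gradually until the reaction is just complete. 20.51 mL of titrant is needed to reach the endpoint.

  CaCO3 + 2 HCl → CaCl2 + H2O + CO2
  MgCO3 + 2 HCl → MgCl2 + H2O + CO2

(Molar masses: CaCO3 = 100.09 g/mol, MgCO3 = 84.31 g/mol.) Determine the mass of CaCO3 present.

0.1644 g

n(HCl) = 0.02051 × 0.6434 = 0.01320 mol
Let x = n(CaCO3), y = n(MgCO3).
Titrant: 2x + 2y = 0.01320;  mass: 100.09x + 84.31y = 0.5822
Solving, x = 1.642 × 10^-3 mol, y = 4.956 × 10^-3 mol
mass of CaCO3 = 1.642 × 10^-3 × 100.09 = 0.1644 g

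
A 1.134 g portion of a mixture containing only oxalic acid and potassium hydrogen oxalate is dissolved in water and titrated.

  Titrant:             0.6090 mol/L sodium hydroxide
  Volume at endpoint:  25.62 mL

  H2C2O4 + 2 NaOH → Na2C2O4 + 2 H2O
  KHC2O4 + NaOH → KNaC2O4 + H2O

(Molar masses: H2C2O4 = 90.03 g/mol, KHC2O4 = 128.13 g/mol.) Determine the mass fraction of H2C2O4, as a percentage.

41.32 %

n(NaOH) = 0.02562 × 0.6090 = 0.01560 mol
Let x = n(H2C2O4), y = n(KHC2O4).
Titrant: 2x + 1y = 0.01560;  mass: 90.03x + 128.13y = 1.134
Solving, x = 5.205 × 10^-3 mol, y = 5.193 × 10^-3 mol
mass of H2C2O4 = 5.205 × 10^-3 × 90.03 = 0.4686 g
% H2C2O4 = 0.4686 / 1.134 × 100 = 41.32 %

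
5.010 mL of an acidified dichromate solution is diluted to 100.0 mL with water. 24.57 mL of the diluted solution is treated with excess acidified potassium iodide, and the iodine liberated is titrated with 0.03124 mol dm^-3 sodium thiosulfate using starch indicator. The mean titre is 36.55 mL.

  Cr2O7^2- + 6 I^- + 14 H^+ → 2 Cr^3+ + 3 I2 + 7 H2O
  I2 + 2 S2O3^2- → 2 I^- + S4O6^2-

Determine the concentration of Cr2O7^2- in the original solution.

n(S2O3^2-) = 0.03655 × 0.03124 = 1.142 × 10^-3 mol
n(I2) = n(S2O3^2-)/2 = 5.709 × 10^-4 mol
From the 1:3 ratio, n(Cr2O7^2-) in the aliquot = 1/3 × 5.709 × 10^-4 = 1.903 × 10^-4 mol
[Cr2O7^2-]_dilute = 1.903 × 10^-4 / 0.02457 = 0.007745 mol/L
[Cr2O7^2-]_original = 0.007745 × 100.0/5.010 = 0.1546 mol/L

0.1546 mol/L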